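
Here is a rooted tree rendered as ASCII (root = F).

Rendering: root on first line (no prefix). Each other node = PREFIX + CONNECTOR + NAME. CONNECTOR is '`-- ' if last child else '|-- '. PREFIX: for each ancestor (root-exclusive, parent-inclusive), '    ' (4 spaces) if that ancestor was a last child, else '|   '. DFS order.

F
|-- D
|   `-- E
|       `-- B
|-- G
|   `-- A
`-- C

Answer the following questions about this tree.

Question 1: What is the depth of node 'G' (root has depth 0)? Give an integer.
Answer: 1

Derivation:
Path from root to G: F -> G
Depth = number of edges = 1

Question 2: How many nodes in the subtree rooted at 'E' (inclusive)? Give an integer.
Subtree rooted at E contains: B, E
Count = 2

Answer: 2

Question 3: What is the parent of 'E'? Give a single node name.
Answer: D

Derivation:
Scan adjacency: E appears as child of D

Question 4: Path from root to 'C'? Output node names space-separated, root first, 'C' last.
Walk down from root: F -> C

Answer: F C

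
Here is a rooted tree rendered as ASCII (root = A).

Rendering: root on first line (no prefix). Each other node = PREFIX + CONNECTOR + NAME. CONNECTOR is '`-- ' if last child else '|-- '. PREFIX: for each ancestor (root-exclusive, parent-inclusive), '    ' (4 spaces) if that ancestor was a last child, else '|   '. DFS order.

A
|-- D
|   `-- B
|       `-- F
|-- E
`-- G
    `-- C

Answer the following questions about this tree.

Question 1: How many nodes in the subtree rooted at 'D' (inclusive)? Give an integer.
Answer: 3

Derivation:
Subtree rooted at D contains: B, D, F
Count = 3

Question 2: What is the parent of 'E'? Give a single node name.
Scan adjacency: E appears as child of A

Answer: A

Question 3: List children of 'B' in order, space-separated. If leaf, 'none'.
Answer: F

Derivation:
Node B's children (from adjacency): F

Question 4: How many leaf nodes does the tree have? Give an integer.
Leaves (nodes with no children): C, E, F

Answer: 3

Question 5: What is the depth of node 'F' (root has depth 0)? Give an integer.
Answer: 3

Derivation:
Path from root to F: A -> D -> B -> F
Depth = number of edges = 3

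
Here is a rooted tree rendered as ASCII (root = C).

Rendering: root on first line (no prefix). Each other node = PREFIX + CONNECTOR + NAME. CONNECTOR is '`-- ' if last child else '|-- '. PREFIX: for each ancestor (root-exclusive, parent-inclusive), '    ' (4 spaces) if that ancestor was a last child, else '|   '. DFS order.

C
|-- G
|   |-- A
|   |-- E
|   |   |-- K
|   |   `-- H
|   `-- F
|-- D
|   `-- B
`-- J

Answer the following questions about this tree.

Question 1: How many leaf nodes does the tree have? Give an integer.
Leaves (nodes with no children): A, B, F, H, J, K

Answer: 6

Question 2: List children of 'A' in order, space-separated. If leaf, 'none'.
Node A's children (from adjacency): (leaf)

Answer: none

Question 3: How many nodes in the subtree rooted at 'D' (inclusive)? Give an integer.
Subtree rooted at D contains: B, D
Count = 2

Answer: 2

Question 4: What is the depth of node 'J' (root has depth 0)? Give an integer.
Answer: 1

Derivation:
Path from root to J: C -> J
Depth = number of edges = 1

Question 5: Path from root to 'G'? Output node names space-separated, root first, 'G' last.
Answer: C G

Derivation:
Walk down from root: C -> G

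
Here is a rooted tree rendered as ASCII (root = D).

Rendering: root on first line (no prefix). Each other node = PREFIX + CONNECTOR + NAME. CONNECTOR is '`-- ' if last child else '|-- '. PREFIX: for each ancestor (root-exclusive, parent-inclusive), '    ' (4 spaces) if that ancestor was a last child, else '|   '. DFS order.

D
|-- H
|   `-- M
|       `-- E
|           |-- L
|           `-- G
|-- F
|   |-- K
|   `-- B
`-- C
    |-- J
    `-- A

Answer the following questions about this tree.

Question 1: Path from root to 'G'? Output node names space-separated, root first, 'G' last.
Walk down from root: D -> H -> M -> E -> G

Answer: D H M E G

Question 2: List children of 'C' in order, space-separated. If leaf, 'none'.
Node C's children (from adjacency): J, A

Answer: J A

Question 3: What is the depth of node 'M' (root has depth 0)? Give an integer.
Answer: 2

Derivation:
Path from root to M: D -> H -> M
Depth = number of edges = 2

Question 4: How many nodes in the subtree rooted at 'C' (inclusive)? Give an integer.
Subtree rooted at C contains: A, C, J
Count = 3

Answer: 3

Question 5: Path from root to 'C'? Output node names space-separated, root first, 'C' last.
Walk down from root: D -> C

Answer: D C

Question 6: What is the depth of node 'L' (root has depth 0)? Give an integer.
Answer: 4

Derivation:
Path from root to L: D -> H -> M -> E -> L
Depth = number of edges = 4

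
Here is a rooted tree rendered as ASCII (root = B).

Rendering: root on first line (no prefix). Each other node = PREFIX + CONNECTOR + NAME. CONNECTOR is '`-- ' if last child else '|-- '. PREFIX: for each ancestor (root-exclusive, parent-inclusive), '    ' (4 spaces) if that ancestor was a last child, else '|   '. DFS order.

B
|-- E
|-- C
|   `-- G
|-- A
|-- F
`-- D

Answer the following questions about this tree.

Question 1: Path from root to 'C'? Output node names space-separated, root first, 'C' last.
Walk down from root: B -> C

Answer: B C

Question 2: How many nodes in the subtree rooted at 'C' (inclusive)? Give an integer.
Subtree rooted at C contains: C, G
Count = 2

Answer: 2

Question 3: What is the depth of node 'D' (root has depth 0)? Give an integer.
Path from root to D: B -> D
Depth = number of edges = 1

Answer: 1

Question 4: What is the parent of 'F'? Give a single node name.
Scan adjacency: F appears as child of B

Answer: B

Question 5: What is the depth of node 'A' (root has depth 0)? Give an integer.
Answer: 1

Derivation:
Path from root to A: B -> A
Depth = number of edges = 1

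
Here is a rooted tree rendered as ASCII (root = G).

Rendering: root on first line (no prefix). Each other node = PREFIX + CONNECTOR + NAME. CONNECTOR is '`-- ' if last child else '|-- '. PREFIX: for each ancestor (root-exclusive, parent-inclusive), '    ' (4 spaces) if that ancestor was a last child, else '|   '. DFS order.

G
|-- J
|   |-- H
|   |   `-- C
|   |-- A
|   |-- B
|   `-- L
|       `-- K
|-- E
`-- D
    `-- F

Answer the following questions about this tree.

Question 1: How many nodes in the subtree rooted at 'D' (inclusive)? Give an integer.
Answer: 2

Derivation:
Subtree rooted at D contains: D, F
Count = 2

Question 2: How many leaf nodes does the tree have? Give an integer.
Leaves (nodes with no children): A, B, C, E, F, K

Answer: 6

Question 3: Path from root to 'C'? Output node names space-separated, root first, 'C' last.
Walk down from root: G -> J -> H -> C

Answer: G J H C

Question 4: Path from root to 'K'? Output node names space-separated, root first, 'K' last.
Walk down from root: G -> J -> L -> K

Answer: G J L K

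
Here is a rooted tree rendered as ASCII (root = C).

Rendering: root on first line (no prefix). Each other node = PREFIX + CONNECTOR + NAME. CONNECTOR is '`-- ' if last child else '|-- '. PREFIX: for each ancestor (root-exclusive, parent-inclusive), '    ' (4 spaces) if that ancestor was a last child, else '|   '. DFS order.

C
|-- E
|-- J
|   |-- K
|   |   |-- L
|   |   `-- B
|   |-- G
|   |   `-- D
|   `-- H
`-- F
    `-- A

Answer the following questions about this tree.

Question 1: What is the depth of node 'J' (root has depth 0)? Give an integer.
Path from root to J: C -> J
Depth = number of edges = 1

Answer: 1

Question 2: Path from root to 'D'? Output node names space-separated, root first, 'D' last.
Walk down from root: C -> J -> G -> D

Answer: C J G D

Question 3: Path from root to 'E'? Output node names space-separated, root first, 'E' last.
Walk down from root: C -> E

Answer: C E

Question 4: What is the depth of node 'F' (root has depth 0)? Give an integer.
Path from root to F: C -> F
Depth = number of edges = 1

Answer: 1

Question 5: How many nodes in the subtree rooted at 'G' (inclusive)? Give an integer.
Answer: 2

Derivation:
Subtree rooted at G contains: D, G
Count = 2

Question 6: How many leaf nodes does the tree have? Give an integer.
Leaves (nodes with no children): A, B, D, E, H, L

Answer: 6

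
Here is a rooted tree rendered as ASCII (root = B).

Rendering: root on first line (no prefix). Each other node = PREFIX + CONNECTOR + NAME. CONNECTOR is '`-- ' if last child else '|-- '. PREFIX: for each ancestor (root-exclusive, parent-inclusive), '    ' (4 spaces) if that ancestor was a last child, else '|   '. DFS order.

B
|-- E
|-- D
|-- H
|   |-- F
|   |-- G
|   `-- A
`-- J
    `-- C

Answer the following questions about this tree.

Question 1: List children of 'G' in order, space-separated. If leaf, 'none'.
Answer: none

Derivation:
Node G's children (from adjacency): (leaf)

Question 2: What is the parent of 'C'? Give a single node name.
Answer: J

Derivation:
Scan adjacency: C appears as child of J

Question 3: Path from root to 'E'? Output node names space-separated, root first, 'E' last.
Walk down from root: B -> E

Answer: B E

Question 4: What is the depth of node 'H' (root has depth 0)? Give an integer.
Path from root to H: B -> H
Depth = number of edges = 1

Answer: 1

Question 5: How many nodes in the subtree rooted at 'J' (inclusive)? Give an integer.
Answer: 2

Derivation:
Subtree rooted at J contains: C, J
Count = 2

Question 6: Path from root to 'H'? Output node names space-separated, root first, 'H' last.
Walk down from root: B -> H

Answer: B H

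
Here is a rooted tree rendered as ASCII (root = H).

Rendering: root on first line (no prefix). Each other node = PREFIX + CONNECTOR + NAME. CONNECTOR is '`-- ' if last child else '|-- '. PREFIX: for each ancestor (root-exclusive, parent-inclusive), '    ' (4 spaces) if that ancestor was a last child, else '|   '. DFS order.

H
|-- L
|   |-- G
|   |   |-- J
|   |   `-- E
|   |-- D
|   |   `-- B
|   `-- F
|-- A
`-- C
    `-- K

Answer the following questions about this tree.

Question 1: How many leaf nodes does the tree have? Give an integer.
Leaves (nodes with no children): A, B, E, F, J, K

Answer: 6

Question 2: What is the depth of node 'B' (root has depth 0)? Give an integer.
Path from root to B: H -> L -> D -> B
Depth = number of edges = 3

Answer: 3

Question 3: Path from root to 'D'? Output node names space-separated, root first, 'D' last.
Answer: H L D

Derivation:
Walk down from root: H -> L -> D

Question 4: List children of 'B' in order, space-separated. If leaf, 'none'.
Node B's children (from adjacency): (leaf)

Answer: none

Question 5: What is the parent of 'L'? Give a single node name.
Scan adjacency: L appears as child of H

Answer: H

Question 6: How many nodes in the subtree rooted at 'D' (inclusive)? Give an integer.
Subtree rooted at D contains: B, D
Count = 2

Answer: 2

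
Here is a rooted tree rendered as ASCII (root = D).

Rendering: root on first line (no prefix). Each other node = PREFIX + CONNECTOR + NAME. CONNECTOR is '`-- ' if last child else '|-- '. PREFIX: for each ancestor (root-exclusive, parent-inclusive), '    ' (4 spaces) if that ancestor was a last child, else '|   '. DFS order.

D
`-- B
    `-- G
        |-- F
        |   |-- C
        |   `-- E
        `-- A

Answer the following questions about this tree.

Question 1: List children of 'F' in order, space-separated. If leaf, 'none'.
Node F's children (from adjacency): C, E

Answer: C E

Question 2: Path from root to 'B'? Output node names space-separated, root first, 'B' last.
Answer: D B

Derivation:
Walk down from root: D -> B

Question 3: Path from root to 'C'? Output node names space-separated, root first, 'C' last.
Answer: D B G F C

Derivation:
Walk down from root: D -> B -> G -> F -> C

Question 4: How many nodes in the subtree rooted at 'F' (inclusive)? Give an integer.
Subtree rooted at F contains: C, E, F
Count = 3

Answer: 3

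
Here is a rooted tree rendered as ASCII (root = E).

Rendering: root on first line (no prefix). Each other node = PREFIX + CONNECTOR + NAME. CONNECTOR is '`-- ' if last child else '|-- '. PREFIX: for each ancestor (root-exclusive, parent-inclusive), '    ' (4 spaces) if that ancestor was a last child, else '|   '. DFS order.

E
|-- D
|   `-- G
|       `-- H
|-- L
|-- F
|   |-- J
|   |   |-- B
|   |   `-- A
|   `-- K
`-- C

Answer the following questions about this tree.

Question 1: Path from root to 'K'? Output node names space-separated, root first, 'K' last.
Answer: E F K

Derivation:
Walk down from root: E -> F -> K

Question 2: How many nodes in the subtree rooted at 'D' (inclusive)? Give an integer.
Subtree rooted at D contains: D, G, H
Count = 3

Answer: 3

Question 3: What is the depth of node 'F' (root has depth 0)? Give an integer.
Answer: 1

Derivation:
Path from root to F: E -> F
Depth = number of edges = 1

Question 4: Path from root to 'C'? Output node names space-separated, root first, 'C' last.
Answer: E C

Derivation:
Walk down from root: E -> C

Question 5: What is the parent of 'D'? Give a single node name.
Answer: E

Derivation:
Scan adjacency: D appears as child of E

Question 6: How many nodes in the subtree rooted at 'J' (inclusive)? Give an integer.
Answer: 3

Derivation:
Subtree rooted at J contains: A, B, J
Count = 3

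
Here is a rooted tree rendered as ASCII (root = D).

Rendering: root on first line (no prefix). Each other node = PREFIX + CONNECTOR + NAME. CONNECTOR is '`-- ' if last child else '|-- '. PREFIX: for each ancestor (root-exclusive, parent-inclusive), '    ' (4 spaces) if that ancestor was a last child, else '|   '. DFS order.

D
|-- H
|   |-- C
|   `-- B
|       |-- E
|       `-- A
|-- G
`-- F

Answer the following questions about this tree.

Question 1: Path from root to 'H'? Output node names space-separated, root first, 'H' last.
Answer: D H

Derivation:
Walk down from root: D -> H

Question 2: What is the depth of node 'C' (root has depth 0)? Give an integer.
Path from root to C: D -> H -> C
Depth = number of edges = 2

Answer: 2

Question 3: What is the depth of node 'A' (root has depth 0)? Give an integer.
Answer: 3

Derivation:
Path from root to A: D -> H -> B -> A
Depth = number of edges = 3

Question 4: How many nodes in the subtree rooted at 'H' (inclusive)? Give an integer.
Subtree rooted at H contains: A, B, C, E, H
Count = 5

Answer: 5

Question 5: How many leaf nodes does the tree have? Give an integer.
Leaves (nodes with no children): A, C, E, F, G

Answer: 5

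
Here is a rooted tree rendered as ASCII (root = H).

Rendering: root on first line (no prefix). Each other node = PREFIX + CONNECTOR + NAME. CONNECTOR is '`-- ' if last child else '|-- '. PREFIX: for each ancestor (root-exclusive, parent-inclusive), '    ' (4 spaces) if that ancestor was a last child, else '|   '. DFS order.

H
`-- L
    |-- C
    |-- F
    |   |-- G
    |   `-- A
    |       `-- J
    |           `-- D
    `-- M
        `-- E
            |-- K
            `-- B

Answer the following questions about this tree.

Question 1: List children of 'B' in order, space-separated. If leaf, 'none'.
Answer: none

Derivation:
Node B's children (from adjacency): (leaf)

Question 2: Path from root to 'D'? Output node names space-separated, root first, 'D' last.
Answer: H L F A J D

Derivation:
Walk down from root: H -> L -> F -> A -> J -> D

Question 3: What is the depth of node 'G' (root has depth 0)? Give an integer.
Answer: 3

Derivation:
Path from root to G: H -> L -> F -> G
Depth = number of edges = 3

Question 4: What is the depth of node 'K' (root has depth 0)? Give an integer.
Path from root to K: H -> L -> M -> E -> K
Depth = number of edges = 4

Answer: 4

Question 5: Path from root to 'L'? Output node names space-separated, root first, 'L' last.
Walk down from root: H -> L

Answer: H L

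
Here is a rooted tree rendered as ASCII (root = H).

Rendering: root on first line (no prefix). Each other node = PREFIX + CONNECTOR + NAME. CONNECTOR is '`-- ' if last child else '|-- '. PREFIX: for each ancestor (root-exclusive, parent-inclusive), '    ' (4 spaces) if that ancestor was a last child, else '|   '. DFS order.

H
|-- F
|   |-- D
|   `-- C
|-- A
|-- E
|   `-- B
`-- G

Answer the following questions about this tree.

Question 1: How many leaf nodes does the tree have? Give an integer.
Leaves (nodes with no children): A, B, C, D, G

Answer: 5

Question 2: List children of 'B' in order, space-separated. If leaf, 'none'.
Node B's children (from adjacency): (leaf)

Answer: none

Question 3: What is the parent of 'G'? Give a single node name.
Scan adjacency: G appears as child of H

Answer: H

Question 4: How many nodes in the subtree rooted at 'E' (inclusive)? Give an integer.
Answer: 2

Derivation:
Subtree rooted at E contains: B, E
Count = 2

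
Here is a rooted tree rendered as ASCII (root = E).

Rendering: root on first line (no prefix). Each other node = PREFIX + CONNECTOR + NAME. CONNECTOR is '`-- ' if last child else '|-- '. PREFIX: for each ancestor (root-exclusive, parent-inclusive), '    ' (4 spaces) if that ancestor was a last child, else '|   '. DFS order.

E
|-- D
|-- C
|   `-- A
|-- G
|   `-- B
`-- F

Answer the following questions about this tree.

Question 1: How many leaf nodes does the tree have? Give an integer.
Leaves (nodes with no children): A, B, D, F

Answer: 4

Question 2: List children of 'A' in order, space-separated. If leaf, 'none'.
Answer: none

Derivation:
Node A's children (from adjacency): (leaf)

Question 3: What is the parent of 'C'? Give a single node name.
Answer: E

Derivation:
Scan adjacency: C appears as child of E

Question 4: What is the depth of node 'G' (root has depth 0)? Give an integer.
Answer: 1

Derivation:
Path from root to G: E -> G
Depth = number of edges = 1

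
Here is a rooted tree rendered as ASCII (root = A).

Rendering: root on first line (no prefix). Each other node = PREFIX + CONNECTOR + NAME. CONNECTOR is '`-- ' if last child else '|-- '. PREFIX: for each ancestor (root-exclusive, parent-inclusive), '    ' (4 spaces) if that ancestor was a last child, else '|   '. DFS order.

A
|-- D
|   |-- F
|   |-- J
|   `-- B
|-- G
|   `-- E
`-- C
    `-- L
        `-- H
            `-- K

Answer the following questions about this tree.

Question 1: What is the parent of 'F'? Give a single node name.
Scan adjacency: F appears as child of D

Answer: D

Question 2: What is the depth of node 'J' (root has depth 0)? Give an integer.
Path from root to J: A -> D -> J
Depth = number of edges = 2

Answer: 2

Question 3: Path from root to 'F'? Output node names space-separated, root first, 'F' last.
Walk down from root: A -> D -> F

Answer: A D F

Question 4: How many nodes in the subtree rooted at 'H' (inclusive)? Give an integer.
Answer: 2

Derivation:
Subtree rooted at H contains: H, K
Count = 2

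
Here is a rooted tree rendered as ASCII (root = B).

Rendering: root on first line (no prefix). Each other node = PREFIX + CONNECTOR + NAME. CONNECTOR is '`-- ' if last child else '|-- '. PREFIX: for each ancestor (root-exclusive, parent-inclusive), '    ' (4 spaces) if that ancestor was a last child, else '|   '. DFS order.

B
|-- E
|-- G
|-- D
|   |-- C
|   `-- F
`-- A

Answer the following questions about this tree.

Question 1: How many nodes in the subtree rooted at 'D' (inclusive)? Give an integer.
Answer: 3

Derivation:
Subtree rooted at D contains: C, D, F
Count = 3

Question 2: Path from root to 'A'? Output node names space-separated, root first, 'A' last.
Walk down from root: B -> A

Answer: B A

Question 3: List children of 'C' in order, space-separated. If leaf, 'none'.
Answer: none

Derivation:
Node C's children (from adjacency): (leaf)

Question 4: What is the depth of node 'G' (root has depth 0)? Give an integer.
Path from root to G: B -> G
Depth = number of edges = 1

Answer: 1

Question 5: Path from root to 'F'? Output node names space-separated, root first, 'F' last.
Walk down from root: B -> D -> F

Answer: B D F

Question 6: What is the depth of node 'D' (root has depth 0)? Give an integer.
Path from root to D: B -> D
Depth = number of edges = 1

Answer: 1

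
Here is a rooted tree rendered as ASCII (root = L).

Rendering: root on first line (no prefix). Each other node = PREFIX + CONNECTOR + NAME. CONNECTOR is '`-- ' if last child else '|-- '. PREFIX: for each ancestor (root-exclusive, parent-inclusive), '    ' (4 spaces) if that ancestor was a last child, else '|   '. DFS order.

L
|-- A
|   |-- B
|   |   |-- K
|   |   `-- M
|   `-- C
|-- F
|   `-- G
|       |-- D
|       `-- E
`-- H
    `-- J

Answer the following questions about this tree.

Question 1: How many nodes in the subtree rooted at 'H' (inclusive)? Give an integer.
Answer: 2

Derivation:
Subtree rooted at H contains: H, J
Count = 2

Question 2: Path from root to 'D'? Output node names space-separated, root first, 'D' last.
Walk down from root: L -> F -> G -> D

Answer: L F G D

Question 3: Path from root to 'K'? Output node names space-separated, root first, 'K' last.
Walk down from root: L -> A -> B -> K

Answer: L A B K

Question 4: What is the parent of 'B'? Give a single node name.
Answer: A

Derivation:
Scan adjacency: B appears as child of A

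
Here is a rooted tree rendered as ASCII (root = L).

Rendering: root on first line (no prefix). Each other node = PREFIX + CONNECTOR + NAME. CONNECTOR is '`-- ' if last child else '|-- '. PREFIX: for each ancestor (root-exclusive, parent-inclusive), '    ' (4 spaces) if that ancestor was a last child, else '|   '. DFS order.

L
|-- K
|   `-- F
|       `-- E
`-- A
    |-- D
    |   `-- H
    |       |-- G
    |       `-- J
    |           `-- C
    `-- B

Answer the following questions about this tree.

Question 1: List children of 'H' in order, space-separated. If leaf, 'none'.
Node H's children (from adjacency): G, J

Answer: G J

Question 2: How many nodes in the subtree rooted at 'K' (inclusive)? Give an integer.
Subtree rooted at K contains: E, F, K
Count = 3

Answer: 3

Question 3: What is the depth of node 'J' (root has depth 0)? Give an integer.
Answer: 4

Derivation:
Path from root to J: L -> A -> D -> H -> J
Depth = number of edges = 4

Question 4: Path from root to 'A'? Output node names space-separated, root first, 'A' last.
Answer: L A

Derivation:
Walk down from root: L -> A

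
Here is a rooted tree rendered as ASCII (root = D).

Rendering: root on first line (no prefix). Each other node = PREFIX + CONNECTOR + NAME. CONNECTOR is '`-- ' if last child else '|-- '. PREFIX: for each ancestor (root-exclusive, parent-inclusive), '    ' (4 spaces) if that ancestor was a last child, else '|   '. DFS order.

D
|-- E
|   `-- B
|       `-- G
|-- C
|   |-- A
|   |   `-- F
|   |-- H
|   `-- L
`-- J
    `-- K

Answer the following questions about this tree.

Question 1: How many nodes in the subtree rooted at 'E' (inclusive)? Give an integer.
Subtree rooted at E contains: B, E, G
Count = 3

Answer: 3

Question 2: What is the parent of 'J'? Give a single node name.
Scan adjacency: J appears as child of D

Answer: D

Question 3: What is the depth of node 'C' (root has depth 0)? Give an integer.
Path from root to C: D -> C
Depth = number of edges = 1

Answer: 1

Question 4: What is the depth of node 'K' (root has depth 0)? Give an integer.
Answer: 2

Derivation:
Path from root to K: D -> J -> K
Depth = number of edges = 2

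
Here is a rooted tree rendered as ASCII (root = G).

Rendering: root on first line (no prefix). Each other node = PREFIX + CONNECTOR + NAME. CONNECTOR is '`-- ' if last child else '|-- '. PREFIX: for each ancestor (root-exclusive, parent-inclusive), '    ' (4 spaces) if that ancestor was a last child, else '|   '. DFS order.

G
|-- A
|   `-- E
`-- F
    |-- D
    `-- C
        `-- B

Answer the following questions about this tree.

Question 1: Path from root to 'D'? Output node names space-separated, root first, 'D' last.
Walk down from root: G -> F -> D

Answer: G F D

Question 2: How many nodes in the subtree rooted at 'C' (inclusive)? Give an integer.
Answer: 2

Derivation:
Subtree rooted at C contains: B, C
Count = 2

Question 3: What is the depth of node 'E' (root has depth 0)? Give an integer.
Answer: 2

Derivation:
Path from root to E: G -> A -> E
Depth = number of edges = 2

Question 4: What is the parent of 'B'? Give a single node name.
Scan adjacency: B appears as child of C

Answer: C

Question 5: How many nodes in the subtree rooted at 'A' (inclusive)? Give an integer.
Answer: 2

Derivation:
Subtree rooted at A contains: A, E
Count = 2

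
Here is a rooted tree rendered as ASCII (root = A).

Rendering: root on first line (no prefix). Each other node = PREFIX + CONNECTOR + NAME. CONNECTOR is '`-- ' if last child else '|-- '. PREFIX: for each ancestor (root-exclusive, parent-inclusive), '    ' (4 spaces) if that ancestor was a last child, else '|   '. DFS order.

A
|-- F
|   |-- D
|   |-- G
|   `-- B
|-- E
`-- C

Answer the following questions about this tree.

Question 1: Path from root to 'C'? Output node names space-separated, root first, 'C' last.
Answer: A C

Derivation:
Walk down from root: A -> C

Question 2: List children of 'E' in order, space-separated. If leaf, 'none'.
Node E's children (from adjacency): (leaf)

Answer: none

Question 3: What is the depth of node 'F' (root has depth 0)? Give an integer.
Path from root to F: A -> F
Depth = number of edges = 1

Answer: 1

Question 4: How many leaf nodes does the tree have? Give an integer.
Leaves (nodes with no children): B, C, D, E, G

Answer: 5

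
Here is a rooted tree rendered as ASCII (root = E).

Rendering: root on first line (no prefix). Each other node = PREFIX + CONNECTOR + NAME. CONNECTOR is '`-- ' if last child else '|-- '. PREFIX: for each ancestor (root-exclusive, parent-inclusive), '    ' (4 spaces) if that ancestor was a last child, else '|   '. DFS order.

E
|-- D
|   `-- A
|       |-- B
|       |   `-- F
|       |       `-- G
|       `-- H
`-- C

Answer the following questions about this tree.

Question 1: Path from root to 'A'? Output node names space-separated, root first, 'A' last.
Answer: E D A

Derivation:
Walk down from root: E -> D -> A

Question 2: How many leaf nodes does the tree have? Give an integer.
Leaves (nodes with no children): C, G, H

Answer: 3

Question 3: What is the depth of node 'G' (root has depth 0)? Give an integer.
Answer: 5

Derivation:
Path from root to G: E -> D -> A -> B -> F -> G
Depth = number of edges = 5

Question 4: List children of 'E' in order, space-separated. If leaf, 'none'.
Node E's children (from adjacency): D, C

Answer: D C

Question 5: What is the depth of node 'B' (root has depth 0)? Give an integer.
Answer: 3

Derivation:
Path from root to B: E -> D -> A -> B
Depth = number of edges = 3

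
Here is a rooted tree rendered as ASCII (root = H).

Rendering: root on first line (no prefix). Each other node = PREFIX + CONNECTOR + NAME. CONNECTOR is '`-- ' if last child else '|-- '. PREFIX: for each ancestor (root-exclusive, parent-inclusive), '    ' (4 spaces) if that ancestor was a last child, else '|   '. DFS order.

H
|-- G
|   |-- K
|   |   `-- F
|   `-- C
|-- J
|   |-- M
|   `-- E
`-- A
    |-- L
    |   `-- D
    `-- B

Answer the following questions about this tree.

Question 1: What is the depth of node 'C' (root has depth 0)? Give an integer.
Answer: 2

Derivation:
Path from root to C: H -> G -> C
Depth = number of edges = 2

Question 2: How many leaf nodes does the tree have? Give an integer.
Leaves (nodes with no children): B, C, D, E, F, M

Answer: 6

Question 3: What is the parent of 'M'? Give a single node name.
Answer: J

Derivation:
Scan adjacency: M appears as child of J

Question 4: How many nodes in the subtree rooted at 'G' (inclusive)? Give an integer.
Answer: 4

Derivation:
Subtree rooted at G contains: C, F, G, K
Count = 4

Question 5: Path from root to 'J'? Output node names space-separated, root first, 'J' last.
Answer: H J

Derivation:
Walk down from root: H -> J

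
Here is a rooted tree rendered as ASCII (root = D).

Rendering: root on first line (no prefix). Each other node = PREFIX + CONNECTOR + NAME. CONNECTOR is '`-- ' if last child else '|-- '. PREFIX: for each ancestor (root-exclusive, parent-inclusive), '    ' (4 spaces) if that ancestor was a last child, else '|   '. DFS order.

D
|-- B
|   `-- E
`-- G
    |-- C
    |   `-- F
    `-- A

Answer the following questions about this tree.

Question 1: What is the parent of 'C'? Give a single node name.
Answer: G

Derivation:
Scan adjacency: C appears as child of G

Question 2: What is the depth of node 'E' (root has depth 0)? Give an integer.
Path from root to E: D -> B -> E
Depth = number of edges = 2

Answer: 2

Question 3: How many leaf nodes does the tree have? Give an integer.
Answer: 3

Derivation:
Leaves (nodes with no children): A, E, F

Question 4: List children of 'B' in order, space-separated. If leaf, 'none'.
Answer: E

Derivation:
Node B's children (from adjacency): E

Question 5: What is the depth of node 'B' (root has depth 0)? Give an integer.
Path from root to B: D -> B
Depth = number of edges = 1

Answer: 1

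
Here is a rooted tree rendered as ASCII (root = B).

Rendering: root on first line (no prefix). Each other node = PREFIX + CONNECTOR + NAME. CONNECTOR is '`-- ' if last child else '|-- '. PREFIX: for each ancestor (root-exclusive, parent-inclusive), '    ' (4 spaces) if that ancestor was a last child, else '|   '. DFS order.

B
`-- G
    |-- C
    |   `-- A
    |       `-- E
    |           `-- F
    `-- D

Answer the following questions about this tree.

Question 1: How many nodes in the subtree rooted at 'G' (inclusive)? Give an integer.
Subtree rooted at G contains: A, C, D, E, F, G
Count = 6

Answer: 6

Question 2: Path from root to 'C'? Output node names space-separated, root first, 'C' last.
Walk down from root: B -> G -> C

Answer: B G C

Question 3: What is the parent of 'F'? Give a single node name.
Scan adjacency: F appears as child of E

Answer: E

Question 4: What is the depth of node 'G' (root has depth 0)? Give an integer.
Answer: 1

Derivation:
Path from root to G: B -> G
Depth = number of edges = 1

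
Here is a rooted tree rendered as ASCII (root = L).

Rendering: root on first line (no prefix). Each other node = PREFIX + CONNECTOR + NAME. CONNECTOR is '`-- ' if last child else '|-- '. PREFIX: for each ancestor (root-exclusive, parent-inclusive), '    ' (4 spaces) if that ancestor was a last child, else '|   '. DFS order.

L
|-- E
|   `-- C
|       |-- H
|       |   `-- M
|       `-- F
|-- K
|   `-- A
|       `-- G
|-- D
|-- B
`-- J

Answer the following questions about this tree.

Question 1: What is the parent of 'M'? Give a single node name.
Answer: H

Derivation:
Scan adjacency: M appears as child of H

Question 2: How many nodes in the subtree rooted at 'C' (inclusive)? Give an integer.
Answer: 4

Derivation:
Subtree rooted at C contains: C, F, H, M
Count = 4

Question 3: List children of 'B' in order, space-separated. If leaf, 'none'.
Node B's children (from adjacency): (leaf)

Answer: none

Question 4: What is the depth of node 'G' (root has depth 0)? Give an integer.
Answer: 3

Derivation:
Path from root to G: L -> K -> A -> G
Depth = number of edges = 3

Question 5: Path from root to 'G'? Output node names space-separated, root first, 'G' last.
Walk down from root: L -> K -> A -> G

Answer: L K A G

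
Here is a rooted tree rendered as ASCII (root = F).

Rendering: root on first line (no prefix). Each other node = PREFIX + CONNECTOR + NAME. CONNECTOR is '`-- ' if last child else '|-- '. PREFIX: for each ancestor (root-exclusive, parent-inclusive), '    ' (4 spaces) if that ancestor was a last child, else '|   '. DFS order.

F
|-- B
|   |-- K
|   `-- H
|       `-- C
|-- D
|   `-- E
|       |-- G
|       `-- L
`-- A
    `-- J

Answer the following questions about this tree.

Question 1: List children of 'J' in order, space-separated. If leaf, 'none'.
Answer: none

Derivation:
Node J's children (from adjacency): (leaf)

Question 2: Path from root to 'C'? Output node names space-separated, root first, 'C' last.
Walk down from root: F -> B -> H -> C

Answer: F B H C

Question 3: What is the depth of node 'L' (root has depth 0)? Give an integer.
Path from root to L: F -> D -> E -> L
Depth = number of edges = 3

Answer: 3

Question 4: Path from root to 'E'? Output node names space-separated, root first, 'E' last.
Walk down from root: F -> D -> E

Answer: F D E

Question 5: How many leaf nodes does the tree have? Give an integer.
Leaves (nodes with no children): C, G, J, K, L

Answer: 5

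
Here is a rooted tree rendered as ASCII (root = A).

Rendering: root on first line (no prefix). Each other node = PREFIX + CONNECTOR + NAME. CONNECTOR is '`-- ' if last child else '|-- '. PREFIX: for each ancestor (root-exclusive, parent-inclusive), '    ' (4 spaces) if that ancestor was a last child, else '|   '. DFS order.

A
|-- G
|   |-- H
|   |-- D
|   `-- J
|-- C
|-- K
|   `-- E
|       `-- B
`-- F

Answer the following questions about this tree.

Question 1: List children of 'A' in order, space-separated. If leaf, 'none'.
Node A's children (from adjacency): G, C, K, F

Answer: G C K F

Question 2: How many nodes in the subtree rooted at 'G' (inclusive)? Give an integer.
Subtree rooted at G contains: D, G, H, J
Count = 4

Answer: 4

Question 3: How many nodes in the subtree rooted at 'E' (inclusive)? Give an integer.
Answer: 2

Derivation:
Subtree rooted at E contains: B, E
Count = 2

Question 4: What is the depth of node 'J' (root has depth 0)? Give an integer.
Answer: 2

Derivation:
Path from root to J: A -> G -> J
Depth = number of edges = 2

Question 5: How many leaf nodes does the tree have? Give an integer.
Leaves (nodes with no children): B, C, D, F, H, J

Answer: 6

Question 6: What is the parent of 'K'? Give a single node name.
Scan adjacency: K appears as child of A

Answer: A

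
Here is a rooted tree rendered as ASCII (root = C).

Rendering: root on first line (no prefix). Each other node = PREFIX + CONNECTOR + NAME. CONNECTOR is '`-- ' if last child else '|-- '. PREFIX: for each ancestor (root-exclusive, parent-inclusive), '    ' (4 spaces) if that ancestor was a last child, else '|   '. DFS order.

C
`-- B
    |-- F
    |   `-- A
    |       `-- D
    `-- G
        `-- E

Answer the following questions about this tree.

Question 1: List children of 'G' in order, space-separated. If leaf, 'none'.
Answer: E

Derivation:
Node G's children (from adjacency): E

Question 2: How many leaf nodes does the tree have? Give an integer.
Answer: 2

Derivation:
Leaves (nodes with no children): D, E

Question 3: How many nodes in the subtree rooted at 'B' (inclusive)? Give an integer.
Subtree rooted at B contains: A, B, D, E, F, G
Count = 6

Answer: 6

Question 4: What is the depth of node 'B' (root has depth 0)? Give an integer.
Answer: 1

Derivation:
Path from root to B: C -> B
Depth = number of edges = 1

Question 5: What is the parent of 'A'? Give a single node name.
Scan adjacency: A appears as child of F

Answer: F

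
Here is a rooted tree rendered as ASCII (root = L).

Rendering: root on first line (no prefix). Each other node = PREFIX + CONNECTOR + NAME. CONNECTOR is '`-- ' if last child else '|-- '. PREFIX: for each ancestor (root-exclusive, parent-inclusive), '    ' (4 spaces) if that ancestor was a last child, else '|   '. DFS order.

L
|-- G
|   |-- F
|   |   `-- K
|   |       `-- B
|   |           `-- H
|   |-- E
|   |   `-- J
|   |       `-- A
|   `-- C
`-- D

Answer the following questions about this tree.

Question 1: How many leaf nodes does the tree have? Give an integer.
Leaves (nodes with no children): A, C, D, H

Answer: 4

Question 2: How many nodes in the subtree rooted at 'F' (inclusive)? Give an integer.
Answer: 4

Derivation:
Subtree rooted at F contains: B, F, H, K
Count = 4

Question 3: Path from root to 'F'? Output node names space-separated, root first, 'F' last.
Walk down from root: L -> G -> F

Answer: L G F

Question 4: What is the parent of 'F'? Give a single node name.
Answer: G

Derivation:
Scan adjacency: F appears as child of G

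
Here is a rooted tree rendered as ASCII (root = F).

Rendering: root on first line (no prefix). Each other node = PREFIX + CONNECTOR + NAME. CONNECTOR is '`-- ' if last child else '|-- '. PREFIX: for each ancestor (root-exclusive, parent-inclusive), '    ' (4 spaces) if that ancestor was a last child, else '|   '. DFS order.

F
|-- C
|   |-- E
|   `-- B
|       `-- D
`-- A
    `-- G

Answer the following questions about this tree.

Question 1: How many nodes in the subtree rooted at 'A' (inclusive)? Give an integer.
Subtree rooted at A contains: A, G
Count = 2

Answer: 2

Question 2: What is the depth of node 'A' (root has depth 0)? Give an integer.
Path from root to A: F -> A
Depth = number of edges = 1

Answer: 1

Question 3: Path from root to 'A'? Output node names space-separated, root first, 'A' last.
Answer: F A

Derivation:
Walk down from root: F -> A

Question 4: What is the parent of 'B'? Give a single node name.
Answer: C

Derivation:
Scan adjacency: B appears as child of C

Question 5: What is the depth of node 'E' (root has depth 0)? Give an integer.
Answer: 2

Derivation:
Path from root to E: F -> C -> E
Depth = number of edges = 2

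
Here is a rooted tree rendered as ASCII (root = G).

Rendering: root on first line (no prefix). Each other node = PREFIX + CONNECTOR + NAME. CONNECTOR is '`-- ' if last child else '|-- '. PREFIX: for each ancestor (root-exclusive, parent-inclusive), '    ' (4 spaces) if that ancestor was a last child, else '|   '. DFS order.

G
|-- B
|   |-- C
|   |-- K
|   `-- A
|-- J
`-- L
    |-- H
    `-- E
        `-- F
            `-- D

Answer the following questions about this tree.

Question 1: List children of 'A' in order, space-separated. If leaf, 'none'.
Answer: none

Derivation:
Node A's children (from adjacency): (leaf)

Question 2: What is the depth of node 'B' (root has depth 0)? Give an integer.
Answer: 1

Derivation:
Path from root to B: G -> B
Depth = number of edges = 1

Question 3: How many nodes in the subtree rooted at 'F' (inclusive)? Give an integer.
Subtree rooted at F contains: D, F
Count = 2

Answer: 2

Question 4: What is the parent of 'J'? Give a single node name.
Scan adjacency: J appears as child of G

Answer: G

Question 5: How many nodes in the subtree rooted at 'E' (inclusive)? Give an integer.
Subtree rooted at E contains: D, E, F
Count = 3

Answer: 3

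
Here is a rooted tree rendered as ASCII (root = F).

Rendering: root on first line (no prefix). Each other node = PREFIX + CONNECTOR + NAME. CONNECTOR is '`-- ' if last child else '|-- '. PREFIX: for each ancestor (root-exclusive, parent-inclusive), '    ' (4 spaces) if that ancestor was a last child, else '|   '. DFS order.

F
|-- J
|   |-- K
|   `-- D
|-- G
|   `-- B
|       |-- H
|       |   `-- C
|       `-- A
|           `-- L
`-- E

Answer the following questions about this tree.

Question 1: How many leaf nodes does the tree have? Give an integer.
Leaves (nodes with no children): C, D, E, K, L

Answer: 5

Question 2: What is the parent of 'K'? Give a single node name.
Answer: J

Derivation:
Scan adjacency: K appears as child of J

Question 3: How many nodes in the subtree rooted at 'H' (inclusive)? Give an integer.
Subtree rooted at H contains: C, H
Count = 2

Answer: 2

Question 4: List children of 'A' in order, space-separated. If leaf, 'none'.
Answer: L

Derivation:
Node A's children (from adjacency): L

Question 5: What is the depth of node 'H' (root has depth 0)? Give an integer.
Path from root to H: F -> G -> B -> H
Depth = number of edges = 3

Answer: 3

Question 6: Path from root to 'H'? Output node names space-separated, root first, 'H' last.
Answer: F G B H

Derivation:
Walk down from root: F -> G -> B -> H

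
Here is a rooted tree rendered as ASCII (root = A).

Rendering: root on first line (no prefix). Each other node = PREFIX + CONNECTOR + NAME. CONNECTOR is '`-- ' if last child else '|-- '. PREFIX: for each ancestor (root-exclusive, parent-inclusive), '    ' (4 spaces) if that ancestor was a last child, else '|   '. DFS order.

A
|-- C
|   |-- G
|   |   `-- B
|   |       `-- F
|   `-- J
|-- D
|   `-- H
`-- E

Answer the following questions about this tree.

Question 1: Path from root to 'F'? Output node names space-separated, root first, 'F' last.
Walk down from root: A -> C -> G -> B -> F

Answer: A C G B F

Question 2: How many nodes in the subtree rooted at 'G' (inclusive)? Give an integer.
Answer: 3

Derivation:
Subtree rooted at G contains: B, F, G
Count = 3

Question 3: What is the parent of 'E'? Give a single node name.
Answer: A

Derivation:
Scan adjacency: E appears as child of A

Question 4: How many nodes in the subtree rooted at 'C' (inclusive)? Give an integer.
Answer: 5

Derivation:
Subtree rooted at C contains: B, C, F, G, J
Count = 5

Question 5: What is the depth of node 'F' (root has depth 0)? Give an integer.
Answer: 4

Derivation:
Path from root to F: A -> C -> G -> B -> F
Depth = number of edges = 4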